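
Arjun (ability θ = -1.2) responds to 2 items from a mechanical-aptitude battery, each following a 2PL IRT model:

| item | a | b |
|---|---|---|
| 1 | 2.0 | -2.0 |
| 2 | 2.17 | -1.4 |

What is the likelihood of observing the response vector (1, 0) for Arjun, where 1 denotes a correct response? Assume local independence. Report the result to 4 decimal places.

P(θ) = 1 / (1 + exp(−a(θ − b)))
P_1 = 1/(1+e^{-1.6000}) = 0.8320
P_2 = 1/(1+e^{-0.4340}) = 0.6068
L = P_1 × (1−P_2) = 0.8320 × 0.3932 = 0.32713

0.3271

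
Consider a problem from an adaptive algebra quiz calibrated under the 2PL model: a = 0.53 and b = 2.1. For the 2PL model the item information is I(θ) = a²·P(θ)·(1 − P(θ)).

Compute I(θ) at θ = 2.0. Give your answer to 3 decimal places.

P = 1/(1+e^{0.0530}) = 0.4868
P(1−P) = 0.4868 × 0.5132 = 0.2498
I = a² × P(1−P) = 0.53² × 0.2498 = 0.07018

0.070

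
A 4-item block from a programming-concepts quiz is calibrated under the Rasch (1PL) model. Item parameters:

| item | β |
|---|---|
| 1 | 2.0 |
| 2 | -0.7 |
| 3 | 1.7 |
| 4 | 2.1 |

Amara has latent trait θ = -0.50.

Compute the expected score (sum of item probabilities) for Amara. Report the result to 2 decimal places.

P(θ) = 1 / (1 + exp(−(θ − β)))
P_1 = 1/(1+e^{2.5000}) = 0.0759
P_2 = 1/(1+e^{-0.2000}) = 0.5498
P_3 = 1/(1+e^{2.2000}) = 0.0998
P_4 = 1/(1+e^{2.6000}) = 0.0691
E[score] = 0.0759 + 0.5498 + 0.0998 + 0.0691 = 0.7946

0.79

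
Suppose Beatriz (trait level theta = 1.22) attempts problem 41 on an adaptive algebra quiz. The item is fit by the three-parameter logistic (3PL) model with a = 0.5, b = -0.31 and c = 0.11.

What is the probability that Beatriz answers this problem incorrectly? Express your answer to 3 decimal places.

0.283

P(theta) = c + (1 − c) · 1 / (1 + exp(−a(theta − b)))
Exponent: 0.5 × (1.22 − (-0.31)) = 0.7650
1/(1 + e^{-0.7650}) = 0.6824
P = 0.11 + 0.89 × 0.6824 = 0.7174
P(incorrect) = 1 − 0.7174 = 0.2826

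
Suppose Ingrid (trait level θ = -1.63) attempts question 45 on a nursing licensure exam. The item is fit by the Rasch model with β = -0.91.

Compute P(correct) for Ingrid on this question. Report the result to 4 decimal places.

0.3274

P(θ) = 1 / (1 + exp(−(θ − β)))
Exponent: (-1.63 − (-0.91)) = -0.7200
1/(1 + e^{0.7200}) = 0.3274
P = 0.3274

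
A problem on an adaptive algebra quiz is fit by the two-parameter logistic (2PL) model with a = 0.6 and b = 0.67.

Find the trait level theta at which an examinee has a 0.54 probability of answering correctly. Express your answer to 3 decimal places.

0.937

P(theta) = 1 / (1 + exp(−a(theta − b)))
logit = ln(0.5400/0.4600) = 0.1603
theta = b + logit/(a) = 0.67 + 0.1603/0.6000 = 0.9372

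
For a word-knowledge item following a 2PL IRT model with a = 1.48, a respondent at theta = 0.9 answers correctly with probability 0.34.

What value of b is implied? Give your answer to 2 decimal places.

P(theta) = 1 / (1 + exp(−a(theta − b)))
logit(0.34) = ln(0.34/0.66) = -0.6633
b = theta − logit/(a) = 0.9 − (-0.6633)/1.4800 = 1.3482

1.35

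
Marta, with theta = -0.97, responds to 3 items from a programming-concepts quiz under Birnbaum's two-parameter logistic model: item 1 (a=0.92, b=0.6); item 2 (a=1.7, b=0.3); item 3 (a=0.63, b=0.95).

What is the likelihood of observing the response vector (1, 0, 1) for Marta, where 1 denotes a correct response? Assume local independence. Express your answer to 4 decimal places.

P(theta) = 1 / (1 + exp(−a(theta − b)))
P_1 = 1/(1+e^{1.4444}) = 0.1909
P_2 = 1/(1+e^{2.1590}) = 0.1035
P_3 = 1/(1+e^{1.2096}) = 0.2298
L = P_1 × (1−P_2) × P_3 = 0.1909 × 0.8965 × 0.2298 = 0.03932

0.0393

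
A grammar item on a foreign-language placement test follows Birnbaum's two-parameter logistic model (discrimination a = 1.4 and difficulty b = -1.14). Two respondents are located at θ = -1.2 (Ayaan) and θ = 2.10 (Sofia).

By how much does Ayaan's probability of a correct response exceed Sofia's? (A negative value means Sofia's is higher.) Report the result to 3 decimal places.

-0.510

P(θ) = 1 / (1 + exp(−a(θ − b)))
P(Ayaan) = 0.4790  [exponent -0.0840]
P(Sofia) = 0.9894  [exponent 4.5360]
Difference = 0.4790 − 0.9894 = -0.5104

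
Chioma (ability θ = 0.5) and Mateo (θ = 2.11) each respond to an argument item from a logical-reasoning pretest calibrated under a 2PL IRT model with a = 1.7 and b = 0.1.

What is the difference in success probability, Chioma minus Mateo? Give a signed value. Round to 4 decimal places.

-0.3045

P(θ) = 1 / (1 + exp(−a(θ − b)))
P(Chioma) = 0.6637  [exponent 0.6800]
P(Mateo) = 0.9682  [exponent 3.4170]
Difference = 0.6637 − 0.9682 = -0.3045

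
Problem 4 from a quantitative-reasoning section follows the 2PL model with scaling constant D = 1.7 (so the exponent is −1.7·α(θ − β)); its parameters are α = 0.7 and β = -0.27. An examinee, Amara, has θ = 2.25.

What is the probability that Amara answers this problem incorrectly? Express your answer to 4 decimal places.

0.0475

P(θ) = 1 / (1 + exp(−D·α(θ − β)))
Exponent: 1.7 × 0.7 × (2.25 − (-0.27)) = 2.9988
1/(1 + e^{-2.9988}) = 0.9525
P = 0.9525
P(incorrect) = 1 − 0.9525 = 0.0475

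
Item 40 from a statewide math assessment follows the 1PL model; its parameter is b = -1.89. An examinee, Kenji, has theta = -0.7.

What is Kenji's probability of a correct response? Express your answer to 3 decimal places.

P(theta) = 1 / (1 + exp(−(theta − b)))
Exponent: (-0.7 − (-1.89)) = 1.1900
1/(1 + e^{-1.1900}) = 0.7667
P = 0.7667

0.767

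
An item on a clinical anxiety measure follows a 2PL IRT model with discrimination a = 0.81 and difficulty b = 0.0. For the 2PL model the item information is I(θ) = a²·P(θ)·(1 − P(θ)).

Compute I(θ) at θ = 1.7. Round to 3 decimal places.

P = 1/(1+e^{-1.3770}) = 0.7985
P(1−P) = 0.7985 × 0.2015 = 0.1609
I = a² × P(1−P) = 0.81² × 0.1609 = 0.10556

0.106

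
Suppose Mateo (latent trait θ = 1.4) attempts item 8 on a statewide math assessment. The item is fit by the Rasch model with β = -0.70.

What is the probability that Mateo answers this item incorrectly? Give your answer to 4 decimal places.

0.1091

P(θ) = 1 / (1 + exp(−(θ − β)))
Exponent: (1.4 − (-0.70)) = 2.1000
1/(1 + e^{-2.1000}) = 0.8909
P = 0.8909
P(incorrect) = 1 − 0.8909 = 0.1091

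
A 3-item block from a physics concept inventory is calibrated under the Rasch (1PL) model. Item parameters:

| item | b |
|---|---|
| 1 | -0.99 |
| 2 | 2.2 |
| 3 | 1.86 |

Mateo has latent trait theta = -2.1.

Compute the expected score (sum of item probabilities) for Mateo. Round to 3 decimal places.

0.280

P(theta) = 1 / (1 + exp(−(theta − b)))
P_1 = 1/(1+e^{1.1100}) = 0.2479
P_2 = 1/(1+e^{4.3000}) = 0.0134
P_3 = 1/(1+e^{3.9600}) = 0.0187
E[score] = 0.2479 + 0.0134 + 0.0187 = 0.2800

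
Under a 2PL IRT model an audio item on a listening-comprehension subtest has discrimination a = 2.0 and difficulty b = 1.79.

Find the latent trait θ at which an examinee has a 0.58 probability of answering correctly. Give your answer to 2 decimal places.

P(θ) = 1 / (1 + exp(−a(θ − b)))
logit = ln(0.5800/0.4200) = 0.3228
θ = b + logit/(a) = 1.79 + 0.3228/2.0000 = 1.9514

1.95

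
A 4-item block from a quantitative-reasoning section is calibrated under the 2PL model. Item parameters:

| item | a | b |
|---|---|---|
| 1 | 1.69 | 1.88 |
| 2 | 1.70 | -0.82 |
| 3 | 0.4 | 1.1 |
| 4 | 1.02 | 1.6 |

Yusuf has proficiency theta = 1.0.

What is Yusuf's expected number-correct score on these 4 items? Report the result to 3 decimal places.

1.983

P(theta) = 1 / (1 + exp(−a(theta − b)))
P_1 = 1/(1+e^{1.4872}) = 0.1843
P_2 = 1/(1+e^{-3.0940}) = 0.9566
P_3 = 1/(1+e^{0.0400}) = 0.4900
P_4 = 1/(1+e^{0.6120}) = 0.3516
E[score] = 0.1843 + 0.9566 + 0.4900 + 0.3516 = 1.9826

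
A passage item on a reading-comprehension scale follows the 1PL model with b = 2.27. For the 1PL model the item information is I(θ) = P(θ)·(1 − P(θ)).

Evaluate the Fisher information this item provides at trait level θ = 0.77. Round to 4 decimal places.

P = 1/(1+e^{1.5000}) = 0.1824
P(1−P) = 0.1824 × 0.8176 = 0.1491
I = P(1−P) = 0.14915

0.1491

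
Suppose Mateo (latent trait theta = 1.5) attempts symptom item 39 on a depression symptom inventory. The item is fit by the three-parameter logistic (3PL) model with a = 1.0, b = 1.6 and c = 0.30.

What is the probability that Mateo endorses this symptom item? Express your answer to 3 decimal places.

P(theta) = c + (1 − c) · 1 / (1 + exp(−a(theta − b)))
Exponent: 1.0 × (1.5 − 1.6) = -0.1000
1/(1 + e^{0.1000}) = 0.4750
P = 0.30 + 0.70 × 0.4750 = 0.6325

0.633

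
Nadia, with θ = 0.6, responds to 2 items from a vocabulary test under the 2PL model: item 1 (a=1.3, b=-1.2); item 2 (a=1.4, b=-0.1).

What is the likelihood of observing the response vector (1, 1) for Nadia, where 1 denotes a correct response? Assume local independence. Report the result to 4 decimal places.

P(θ) = 1 / (1 + exp(−a(θ − b)))
P_1 = 1/(1+e^{-2.3400}) = 0.9121
P_2 = 1/(1+e^{-0.9800}) = 0.7271
L = P_1 × P_2 = 0.9121 × 0.7271 = 0.66322

0.6632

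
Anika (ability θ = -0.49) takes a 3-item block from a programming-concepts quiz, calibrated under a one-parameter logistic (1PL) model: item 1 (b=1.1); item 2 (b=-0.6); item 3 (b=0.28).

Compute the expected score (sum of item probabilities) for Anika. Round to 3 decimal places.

P(θ) = 1 / (1 + exp(−(θ − b)))
P_1 = 1/(1+e^{1.5900}) = 0.1694
P_2 = 1/(1+e^{-0.1100}) = 0.5275
P_3 = 1/(1+e^{0.7700}) = 0.3165
E[score] = 0.1694 + 0.5275 + 0.3165 = 1.0133

1.013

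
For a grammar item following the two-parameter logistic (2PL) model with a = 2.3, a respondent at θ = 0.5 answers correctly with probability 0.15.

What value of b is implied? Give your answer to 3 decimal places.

1.254

P(θ) = 1 / (1 + exp(−a(θ − b)))
logit(0.15) = ln(0.15/0.85) = -1.7346
b = θ − logit/(a) = 0.5 − (-1.7346)/2.3000 = 1.2542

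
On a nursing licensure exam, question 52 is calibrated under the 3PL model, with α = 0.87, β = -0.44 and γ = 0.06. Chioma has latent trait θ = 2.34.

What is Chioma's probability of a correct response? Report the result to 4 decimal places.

0.9231

P(θ) = γ + (1 − γ) · 1 / (1 + exp(−α(θ − β)))
Exponent: 0.87 × (2.34 − (-0.44)) = 2.4186
1/(1 + e^{-2.4186}) = 0.9182
P = 0.06 + 0.94 × 0.9182 = 0.9231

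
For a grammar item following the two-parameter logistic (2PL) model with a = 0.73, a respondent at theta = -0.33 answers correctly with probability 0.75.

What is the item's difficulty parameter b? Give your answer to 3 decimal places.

-1.835

P(theta) = 1 / (1 + exp(−a(theta − b)))
logit(0.75) = ln(0.75/0.25) = 1.0986
b = theta − logit/(a) = -0.33 − 1.0986/0.7300 = -1.8349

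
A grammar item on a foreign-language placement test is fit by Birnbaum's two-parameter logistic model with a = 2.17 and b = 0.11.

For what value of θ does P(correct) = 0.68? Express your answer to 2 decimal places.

P(θ) = 1 / (1 + exp(−a(θ − b)))
logit = ln(0.6800/0.3200) = 0.7538
θ = b + logit/(a) = 0.11 + 0.7538/2.1700 = 0.4574

0.46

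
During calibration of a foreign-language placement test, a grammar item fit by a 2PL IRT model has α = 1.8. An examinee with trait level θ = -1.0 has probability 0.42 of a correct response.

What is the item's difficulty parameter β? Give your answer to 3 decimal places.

-0.821

P(θ) = 1 / (1 + exp(−α(θ − β)))
logit(0.42) = ln(0.42/0.58) = -0.3228
β = θ − logit/(α) = -1.0 − (-0.3228)/1.8000 = -0.8207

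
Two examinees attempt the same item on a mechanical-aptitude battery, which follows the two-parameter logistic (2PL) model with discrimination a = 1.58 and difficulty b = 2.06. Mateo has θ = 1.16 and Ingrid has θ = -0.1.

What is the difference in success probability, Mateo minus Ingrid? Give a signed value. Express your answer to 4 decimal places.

0.1625

P(θ) = 1 / (1 + exp(−a(θ − b)))
P(Mateo) = 0.1943  [exponent -1.4220]
P(Ingrid) = 0.0319  [exponent -3.4128]
Difference = 0.1943 − 0.0319 = 0.1625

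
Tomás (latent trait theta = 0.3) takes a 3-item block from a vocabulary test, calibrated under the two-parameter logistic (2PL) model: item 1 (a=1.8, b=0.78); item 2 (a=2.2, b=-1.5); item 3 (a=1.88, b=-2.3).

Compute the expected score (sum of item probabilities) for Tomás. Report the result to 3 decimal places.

P(theta) = 1 / (1 + exp(−a(theta − b)))
P_1 = 1/(1+e^{0.8640}) = 0.2965
P_2 = 1/(1+e^{-3.9600}) = 0.9813
P_3 = 1/(1+e^{-4.8880}) = 0.9925
E[score] = 0.2965 + 0.9813 + 0.9925 = 2.2703

2.270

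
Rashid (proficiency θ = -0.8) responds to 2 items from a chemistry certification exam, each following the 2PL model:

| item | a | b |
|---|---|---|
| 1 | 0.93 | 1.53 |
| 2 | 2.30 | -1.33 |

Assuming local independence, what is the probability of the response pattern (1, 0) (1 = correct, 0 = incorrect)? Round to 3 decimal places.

0.023

P(θ) = 1 / (1 + exp(−a(θ − b)))
P_1 = 1/(1+e^{2.1669}) = 0.1028
P_2 = 1/(1+e^{-1.2190}) = 0.7719
L = P_1 × (1−P_2) = 0.1028 × 0.2281 = 0.02344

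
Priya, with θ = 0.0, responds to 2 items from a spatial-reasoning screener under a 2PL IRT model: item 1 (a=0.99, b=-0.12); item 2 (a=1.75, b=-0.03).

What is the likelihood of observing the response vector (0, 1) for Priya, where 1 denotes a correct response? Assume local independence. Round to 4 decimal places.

P(θ) = 1 / (1 + exp(−a(θ − b)))
P_1 = 1/(1+e^{-0.1188}) = 0.5297
P_2 = 1/(1+e^{-0.0525}) = 0.5131
L = (1−P_1) × P_2 = 0.4703 × 0.5131 = 0.24134

0.2413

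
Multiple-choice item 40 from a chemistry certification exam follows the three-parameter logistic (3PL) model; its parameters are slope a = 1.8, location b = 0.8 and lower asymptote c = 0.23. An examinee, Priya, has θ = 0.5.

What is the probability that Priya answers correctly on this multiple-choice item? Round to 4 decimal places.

0.5135

P(θ) = c + (1 − c) · 1 / (1 + exp(−a(θ − b)))
Exponent: 1.8 × (0.5 − 0.8) = -0.5400
1/(1 + e^{0.5400}) = 0.3682
P = 0.23 + 0.77 × 0.3682 = 0.5135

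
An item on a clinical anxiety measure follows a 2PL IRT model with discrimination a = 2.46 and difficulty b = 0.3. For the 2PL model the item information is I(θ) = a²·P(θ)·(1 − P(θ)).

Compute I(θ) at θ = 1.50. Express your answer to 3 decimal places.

P = 1/(1+e^{-2.9520}) = 0.9504
P(1−P) = 0.9504 × 0.0496 = 0.0472
I = a² × P(1−P) = 2.46² × 0.0472 = 0.28550

0.286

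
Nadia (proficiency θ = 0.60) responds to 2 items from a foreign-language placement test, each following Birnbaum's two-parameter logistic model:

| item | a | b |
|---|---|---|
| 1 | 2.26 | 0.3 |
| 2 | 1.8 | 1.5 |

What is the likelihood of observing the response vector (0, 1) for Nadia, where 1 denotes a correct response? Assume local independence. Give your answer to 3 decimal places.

P(θ) = 1 / (1 + exp(−a(θ − b)))
P_1 = 1/(1+e^{-0.6780}) = 0.6633
P_2 = 1/(1+e^{1.6200}) = 0.1652
L = (1−P_1) × P_2 = 0.3367 × 0.1652 = 0.05563

0.056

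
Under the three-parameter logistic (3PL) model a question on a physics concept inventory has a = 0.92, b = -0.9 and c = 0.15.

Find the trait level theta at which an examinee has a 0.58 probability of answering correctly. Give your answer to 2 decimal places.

P(theta) = c + (1 − c) · 1 / (1 + exp(−a(theta − b)))
Remove guessing floor: (0.58 − 0.15)/(1 − 0.15) = 0.5059
logit = ln(0.5059/0.4941) = 0.0235
theta = b + logit/(a) = -0.9 + 0.0235/0.9200 = -0.8744

-0.87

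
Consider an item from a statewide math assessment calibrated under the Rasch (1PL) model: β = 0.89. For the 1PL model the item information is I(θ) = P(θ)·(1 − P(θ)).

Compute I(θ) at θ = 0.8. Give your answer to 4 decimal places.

0.2495

P = 1/(1+e^{0.0900}) = 0.4775
P(1−P) = 0.4775 × 0.5225 = 0.2495
I = P(1−P) = 0.24949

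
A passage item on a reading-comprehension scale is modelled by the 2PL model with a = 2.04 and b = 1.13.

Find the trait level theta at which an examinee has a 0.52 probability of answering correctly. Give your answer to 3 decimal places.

1.169

P(theta) = 1 / (1 + exp(−a(theta − b)))
logit = ln(0.5200/0.4800) = 0.0800
theta = b + logit/(a) = 1.13 + 0.0800/2.0400 = 1.1692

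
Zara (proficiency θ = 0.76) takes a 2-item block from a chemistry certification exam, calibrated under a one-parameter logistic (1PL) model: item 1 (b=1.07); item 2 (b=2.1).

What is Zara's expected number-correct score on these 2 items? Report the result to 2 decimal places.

P(θ) = 1 / (1 + exp(−(θ − b)))
P_1 = 1/(1+e^{0.3100}) = 0.4231
P_2 = 1/(1+e^{1.3400}) = 0.2075
E[score] = 0.4231 + 0.2075 = 0.6306

0.63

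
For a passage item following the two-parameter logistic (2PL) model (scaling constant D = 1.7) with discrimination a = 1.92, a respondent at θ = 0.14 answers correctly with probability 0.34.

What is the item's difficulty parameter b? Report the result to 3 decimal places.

P(θ) = 1 / (1 + exp(−D·a(θ − b)))
logit(0.34) = ln(0.34/0.66) = -0.6633
b = θ − logit/(1.7·a) = 0.14 − (-0.6633)/3.2640 = 0.3432

0.343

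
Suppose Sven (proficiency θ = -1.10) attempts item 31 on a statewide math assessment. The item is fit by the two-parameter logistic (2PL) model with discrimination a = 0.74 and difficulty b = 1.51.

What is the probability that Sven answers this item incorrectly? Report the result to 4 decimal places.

P(θ) = 1 / (1 + exp(−a(θ − b)))
Exponent: 0.74 × (-1.10 − 1.51) = -1.9314
1/(1 + e^{1.9314}) = 0.1266
P(incorrect) = 1 − 0.1266 = 0.8734

0.8734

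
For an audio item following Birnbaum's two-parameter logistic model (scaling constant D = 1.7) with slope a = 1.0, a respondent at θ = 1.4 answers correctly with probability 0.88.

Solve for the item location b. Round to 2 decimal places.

P(θ) = 1 / (1 + exp(−D·a(θ − b)))
logit(0.88) = ln(0.88/0.12) = 1.9924
b = θ − logit/(1.7·a) = 1.4 − 1.9924/1.7000 = 0.2280

0.23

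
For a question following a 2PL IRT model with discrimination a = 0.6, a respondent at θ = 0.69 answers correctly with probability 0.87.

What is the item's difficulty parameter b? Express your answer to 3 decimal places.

P(θ) = 1 / (1 + exp(−a(θ − b)))
logit(0.87) = ln(0.87/0.13) = 1.9010
b = θ − logit/(a) = 0.69 − 1.9010/0.6000 = -2.4783

-2.478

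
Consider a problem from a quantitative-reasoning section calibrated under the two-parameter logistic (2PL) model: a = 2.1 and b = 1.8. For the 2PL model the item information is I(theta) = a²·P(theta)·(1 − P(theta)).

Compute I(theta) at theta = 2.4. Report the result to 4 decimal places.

0.7592

P = 1/(1+e^{-1.2600}) = 0.7790
P(1−P) = 0.7790 × 0.2210 = 0.1721
I = a² × P(1−P) = 2.1² × 0.1721 = 0.75916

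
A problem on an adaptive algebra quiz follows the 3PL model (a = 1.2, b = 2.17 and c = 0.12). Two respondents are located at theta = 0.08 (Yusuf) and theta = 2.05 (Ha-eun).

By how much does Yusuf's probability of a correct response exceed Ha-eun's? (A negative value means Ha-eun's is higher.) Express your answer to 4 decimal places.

-0.3421

P(theta) = c + (1 − c) · 1 / (1 + exp(−a(theta − b)))
P(Yusuf) = 0.1863  [exponent -2.5080]
P(Ha-eun) = 0.5284  [exponent -0.1440]
Difference = 0.1863 − 0.5284 = -0.3421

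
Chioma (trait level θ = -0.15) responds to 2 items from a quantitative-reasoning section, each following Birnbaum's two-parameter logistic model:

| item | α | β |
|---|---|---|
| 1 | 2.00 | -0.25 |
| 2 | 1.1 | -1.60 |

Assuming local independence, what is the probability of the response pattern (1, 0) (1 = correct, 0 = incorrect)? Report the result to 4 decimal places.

P(θ) = 1 / (1 + exp(−α(θ − β)))
P_1 = 1/(1+e^{-0.2000}) = 0.5498
P_2 = 1/(1+e^{-1.5950}) = 0.8313
L = P_1 × (1−P_2) = 0.5498 × 0.1687 = 0.09275

0.0927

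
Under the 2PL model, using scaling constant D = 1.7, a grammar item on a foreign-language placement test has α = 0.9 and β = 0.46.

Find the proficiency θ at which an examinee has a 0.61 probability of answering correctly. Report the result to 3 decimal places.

0.752

P(θ) = 1 / (1 + exp(−D·α(θ − β)))
logit = ln(0.6100/0.3900) = 0.4473
θ = β + logit/(1.7·α) = 0.46 + 0.4473/1.5300 = 0.7524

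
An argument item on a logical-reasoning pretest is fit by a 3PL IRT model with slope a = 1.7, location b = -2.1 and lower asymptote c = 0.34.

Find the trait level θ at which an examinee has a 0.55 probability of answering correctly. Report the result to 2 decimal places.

P(θ) = c + (1 − c) · 1 / (1 + exp(−a(θ − b)))
Remove guessing floor: (0.55 − 0.34)/(1 − 0.34) = 0.3182
logit = ln(0.3182/0.6818) = -0.7621
θ = b + logit/(a) = -2.1 + (-0.7621)/1.7000 = -2.5483

-2.55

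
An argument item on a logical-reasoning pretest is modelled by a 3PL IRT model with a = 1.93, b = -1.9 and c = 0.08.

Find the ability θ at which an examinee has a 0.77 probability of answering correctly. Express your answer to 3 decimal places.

-1.331

P(θ) = c + (1 − c) · 1 / (1 + exp(−a(θ − b)))
Remove guessing floor: (0.77 − 0.08)/(1 − 0.08) = 0.7500
logit = ln(0.7500/0.2500) = 1.0986
θ = b + logit/(a) = -1.9 + 1.0986/1.9300 = -1.3308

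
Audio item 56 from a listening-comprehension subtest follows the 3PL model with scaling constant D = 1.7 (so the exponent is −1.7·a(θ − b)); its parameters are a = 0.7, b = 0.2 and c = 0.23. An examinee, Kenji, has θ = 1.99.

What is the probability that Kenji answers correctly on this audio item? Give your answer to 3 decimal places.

0.918

P(θ) = c + (1 − c) · 1 / (1 + exp(−D·a(θ − b)))
Exponent: 1.7 × 0.7 × (1.99 − 0.2) = 2.1301
1/(1 + e^{-2.1301}) = 0.8938
P = 0.23 + 0.77 × 0.8938 = 0.9182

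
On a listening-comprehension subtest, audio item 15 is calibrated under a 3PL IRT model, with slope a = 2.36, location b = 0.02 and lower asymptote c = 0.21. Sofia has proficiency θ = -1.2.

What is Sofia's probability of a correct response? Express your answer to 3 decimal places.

0.252

P(θ) = c + (1 − c) · 1 / (1 + exp(−a(θ − b)))
Exponent: 2.36 × (-1.2 − 0.02) = -2.8792
1/(1 + e^{2.8792}) = 0.0532
P = 0.21 + 0.79 × 0.0532 = 0.2520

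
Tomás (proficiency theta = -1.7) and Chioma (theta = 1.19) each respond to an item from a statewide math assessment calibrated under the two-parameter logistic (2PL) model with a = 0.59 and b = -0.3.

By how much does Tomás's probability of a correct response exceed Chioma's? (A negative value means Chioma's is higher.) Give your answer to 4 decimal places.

P(theta) = 1 / (1 + exp(−a(theta − b)))
P(Tomás) = 0.3045  [exponent -0.8260]
P(Chioma) = 0.7066  [exponent 0.8791]
Difference = 0.3045 − 0.7066 = -0.4021

-0.4021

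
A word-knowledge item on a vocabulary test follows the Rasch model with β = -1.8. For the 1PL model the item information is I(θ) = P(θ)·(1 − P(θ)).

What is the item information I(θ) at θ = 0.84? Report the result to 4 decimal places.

0.0622

P = 1/(1+e^{-2.6400}) = 0.9334
P(1−P) = 0.9334 × 0.0666 = 0.0622
I = P(1−P) = 0.06217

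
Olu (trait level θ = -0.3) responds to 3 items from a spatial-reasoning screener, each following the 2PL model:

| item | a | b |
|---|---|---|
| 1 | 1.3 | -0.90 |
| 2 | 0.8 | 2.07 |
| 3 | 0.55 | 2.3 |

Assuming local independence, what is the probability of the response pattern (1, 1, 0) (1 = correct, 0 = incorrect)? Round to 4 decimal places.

0.0722

P(θ) = 1 / (1 + exp(−a(θ − b)))
P_1 = 1/(1+e^{-0.7800}) = 0.6857
P_2 = 1/(1+e^{1.8960}) = 0.1306
P_3 = 1/(1+e^{1.4300}) = 0.1931
L = P_1 × P_2 × (1−P_3) = 0.6857 × 0.1306 × 0.8069 = 0.07224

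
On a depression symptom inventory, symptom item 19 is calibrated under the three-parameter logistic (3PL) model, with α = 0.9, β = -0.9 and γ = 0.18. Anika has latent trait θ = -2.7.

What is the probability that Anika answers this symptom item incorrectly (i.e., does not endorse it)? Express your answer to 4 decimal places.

P(θ) = γ + (1 − γ) · 1 / (1 + exp(−α(θ − β)))
Exponent: 0.9 × (-2.7 − (-0.9)) = -1.6200
1/(1 + e^{1.6200}) = 0.1652
P = 0.18 + 0.82 × 0.1652 = 0.3155
P(incorrect) = 1 − 0.3155 = 0.6845

0.6845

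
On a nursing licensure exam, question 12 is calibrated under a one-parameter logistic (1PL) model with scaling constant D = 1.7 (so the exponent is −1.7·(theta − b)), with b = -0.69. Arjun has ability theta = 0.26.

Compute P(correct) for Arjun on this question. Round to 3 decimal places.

P(theta) = 1 / (1 + exp(−D·(theta − b)))
Exponent: 1.7 × (0.26 − (-0.69)) = 1.6150
1/(1 + e^{-1.6150}) = 0.8341
P = 0.8341

0.834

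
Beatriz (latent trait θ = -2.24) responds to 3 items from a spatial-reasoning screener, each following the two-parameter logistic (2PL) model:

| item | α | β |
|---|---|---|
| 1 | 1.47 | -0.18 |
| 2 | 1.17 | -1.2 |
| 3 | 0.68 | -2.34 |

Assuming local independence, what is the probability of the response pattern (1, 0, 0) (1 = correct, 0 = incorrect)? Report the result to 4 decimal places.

P(θ) = 1 / (1 + exp(−α(θ − β)))
P_1 = 1/(1+e^{3.0282}) = 0.0462
P_2 = 1/(1+e^{1.2168}) = 0.2285
P_3 = 1/(1+e^{-0.0680}) = 0.5170
L = P_1 × (1−P_2) × (1−P_3) = 0.0462 × 0.7715 × 0.4830 = 0.01720

0.0172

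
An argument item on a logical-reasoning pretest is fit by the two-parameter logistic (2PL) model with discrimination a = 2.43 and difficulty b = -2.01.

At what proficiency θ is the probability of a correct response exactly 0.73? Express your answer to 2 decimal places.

-1.60

P(θ) = 1 / (1 + exp(−a(θ − b)))
logit = ln(0.7300/0.2700) = 0.9946
θ = b + logit/(a) = -2.01 + 0.9946/2.4300 = -1.6007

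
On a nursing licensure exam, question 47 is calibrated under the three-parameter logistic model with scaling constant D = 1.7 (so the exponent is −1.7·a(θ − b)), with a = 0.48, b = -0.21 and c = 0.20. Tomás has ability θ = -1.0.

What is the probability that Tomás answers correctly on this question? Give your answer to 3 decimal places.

P(θ) = c + (1 − c) · 1 / (1 + exp(−D·a(θ − b)))
Exponent: 1.7 × 0.48 × (-1.0 − (-0.21)) = -0.6446
1/(1 + e^{0.6446}) = 0.3442
P = 0.20 + 0.80 × 0.3442 = 0.4754

0.475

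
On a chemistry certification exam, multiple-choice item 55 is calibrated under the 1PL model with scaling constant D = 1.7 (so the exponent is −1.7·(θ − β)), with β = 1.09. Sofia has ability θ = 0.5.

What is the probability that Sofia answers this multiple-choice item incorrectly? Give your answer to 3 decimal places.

P(θ) = 1 / (1 + exp(−D·(θ − β)))
Exponent: 1.7 × (0.5 − 1.09) = -1.0030
1/(1 + e^{1.0030}) = 0.2684
P = 0.2684
P(incorrect) = 1 − 0.2684 = 0.7316

0.732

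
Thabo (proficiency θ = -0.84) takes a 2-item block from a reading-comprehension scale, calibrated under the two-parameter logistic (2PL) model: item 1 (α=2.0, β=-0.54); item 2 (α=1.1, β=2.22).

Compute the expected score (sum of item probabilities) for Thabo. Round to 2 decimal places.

P(θ) = 1 / (1 + exp(−α(θ − β)))
P_1 = 1/(1+e^{0.6000}) = 0.3543
P_2 = 1/(1+e^{3.3660}) = 0.0334
E[score] = 0.3543 + 0.0334 = 0.3877

0.39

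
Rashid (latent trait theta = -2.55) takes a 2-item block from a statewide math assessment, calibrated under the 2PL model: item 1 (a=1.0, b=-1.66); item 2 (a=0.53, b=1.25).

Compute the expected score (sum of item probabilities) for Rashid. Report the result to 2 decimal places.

0.41

P(theta) = 1 / (1 + exp(−a(theta − b)))
P_1 = 1/(1+e^{0.8900}) = 0.2911
P_2 = 1/(1+e^{2.0140}) = 0.1177
E[score] = 0.2911 + 0.1177 = 0.4089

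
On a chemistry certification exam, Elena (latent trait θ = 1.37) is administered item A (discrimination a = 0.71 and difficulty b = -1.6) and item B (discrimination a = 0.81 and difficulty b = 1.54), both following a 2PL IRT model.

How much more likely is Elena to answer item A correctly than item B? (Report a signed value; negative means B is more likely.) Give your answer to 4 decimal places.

P(θ) = 1 / (1 + exp(−a(θ − b)))
P_A = 0.8917
P_B = 0.4656
P_A − P_B = 0.4261

0.4261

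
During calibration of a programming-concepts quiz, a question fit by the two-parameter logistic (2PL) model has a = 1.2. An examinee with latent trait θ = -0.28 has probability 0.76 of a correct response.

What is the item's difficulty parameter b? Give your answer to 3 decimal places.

P(θ) = 1 / (1 + exp(−a(θ − b)))
logit(0.76) = ln(0.76/0.24) = 1.1527
b = θ − logit/(a) = -0.28 − 1.1527/1.2000 = -1.2406

-1.241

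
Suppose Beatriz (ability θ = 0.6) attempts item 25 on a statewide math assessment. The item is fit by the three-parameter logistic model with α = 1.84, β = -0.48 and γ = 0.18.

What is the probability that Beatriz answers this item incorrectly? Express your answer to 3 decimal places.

0.099

P(θ) = γ + (1 − γ) · 1 / (1 + exp(−α(θ − β)))
Exponent: 1.84 × (0.6 − (-0.48)) = 1.9872
1/(1 + e^{-1.9872}) = 0.8794
P = 0.18 + 0.82 × 0.8794 = 0.9011
P(incorrect) = 1 − 0.9011 = 0.0989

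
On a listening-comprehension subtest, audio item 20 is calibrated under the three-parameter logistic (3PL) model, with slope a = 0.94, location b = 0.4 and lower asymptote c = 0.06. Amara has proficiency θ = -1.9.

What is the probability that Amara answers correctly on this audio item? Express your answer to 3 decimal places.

P(θ) = c + (1 − c) · 1 / (1 + exp(−a(θ − b)))
Exponent: 0.94 × (-1.9 − 0.4) = -2.1620
1/(1 + e^{2.1620}) = 0.1032
P = 0.06 + 0.94 × 0.1032 = 0.1570

0.157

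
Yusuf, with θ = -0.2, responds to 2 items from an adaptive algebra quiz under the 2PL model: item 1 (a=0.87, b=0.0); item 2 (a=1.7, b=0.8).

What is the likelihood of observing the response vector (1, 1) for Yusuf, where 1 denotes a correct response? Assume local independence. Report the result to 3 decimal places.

0.071

P(θ) = 1 / (1 + exp(−a(θ − b)))
P_1 = 1/(1+e^{0.1740}) = 0.4566
P_2 = 1/(1+e^{1.7000}) = 0.1545
L = P_1 × P_2 = 0.4566 × 0.1545 = 0.07053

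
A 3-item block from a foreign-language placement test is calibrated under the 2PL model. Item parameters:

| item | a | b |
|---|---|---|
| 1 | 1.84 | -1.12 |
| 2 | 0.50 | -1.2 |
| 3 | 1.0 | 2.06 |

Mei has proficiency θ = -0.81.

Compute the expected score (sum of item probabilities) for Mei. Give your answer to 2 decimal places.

1.24

P(θ) = 1 / (1 + exp(−a(θ − b)))
P_1 = 1/(1+e^{-0.5704}) = 0.6389
P_2 = 1/(1+e^{-0.1950}) = 0.5486
P_3 = 1/(1+e^{2.8700}) = 0.0537
E[score] = 0.6389 + 0.5486 + 0.0537 = 1.2411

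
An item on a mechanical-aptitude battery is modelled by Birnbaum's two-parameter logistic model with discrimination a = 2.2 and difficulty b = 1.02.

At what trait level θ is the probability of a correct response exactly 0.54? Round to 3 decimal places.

P(θ) = 1 / (1 + exp(−a(θ − b)))
logit = ln(0.5400/0.4600) = 0.1603
θ = b + logit/(a) = 1.02 + 0.1603/2.2000 = 1.0929

1.093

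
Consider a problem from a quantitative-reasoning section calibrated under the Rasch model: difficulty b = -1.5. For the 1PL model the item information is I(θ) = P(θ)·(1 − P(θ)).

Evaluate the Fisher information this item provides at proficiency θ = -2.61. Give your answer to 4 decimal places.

P = 1/(1+e^{1.1100}) = 0.2479
P(1−P) = 0.2479 × 0.7521 = 0.1864
I = P(1−P) = 0.18643

0.1864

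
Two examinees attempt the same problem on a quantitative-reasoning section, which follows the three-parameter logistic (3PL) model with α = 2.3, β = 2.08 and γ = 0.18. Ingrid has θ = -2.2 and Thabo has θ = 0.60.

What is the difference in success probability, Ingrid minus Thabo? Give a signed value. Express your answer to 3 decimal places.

-0.026

P(θ) = γ + (1 − γ) · 1 / (1 + exp(−α(θ − β)))
P(Ingrid) = 0.1800  [exponent -9.8440]
P(Thabo) = 0.2064  [exponent -3.4040]
Difference = 0.1800 − 0.2064 = -0.0263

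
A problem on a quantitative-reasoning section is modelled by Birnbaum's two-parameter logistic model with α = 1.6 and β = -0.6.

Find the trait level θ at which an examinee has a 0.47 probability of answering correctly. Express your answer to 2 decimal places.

-0.68

P(θ) = 1 / (1 + exp(−α(θ − β)))
logit = ln(0.4700/0.5300) = -0.1201
θ = β + logit/(α) = -0.6 + (-0.1201)/1.6000 = -0.6751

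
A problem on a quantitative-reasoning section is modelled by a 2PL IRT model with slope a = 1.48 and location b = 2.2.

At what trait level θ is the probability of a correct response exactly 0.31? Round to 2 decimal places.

1.66

P(θ) = 1 / (1 + exp(−a(θ − b)))
logit = ln(0.3100/0.6900) = -0.8001
θ = b + logit/(a) = 2.2 + (-0.8001)/1.4800 = 1.6594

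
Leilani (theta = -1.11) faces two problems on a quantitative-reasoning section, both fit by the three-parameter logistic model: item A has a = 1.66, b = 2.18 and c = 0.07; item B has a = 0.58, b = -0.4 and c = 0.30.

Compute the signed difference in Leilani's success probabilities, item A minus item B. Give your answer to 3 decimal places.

P(theta) = c + (1 − c) · 1 / (1 + exp(−a(theta − b)))
P_A = 0.0739
P_B = 0.5789
P_A − P_B = -0.5050

-0.505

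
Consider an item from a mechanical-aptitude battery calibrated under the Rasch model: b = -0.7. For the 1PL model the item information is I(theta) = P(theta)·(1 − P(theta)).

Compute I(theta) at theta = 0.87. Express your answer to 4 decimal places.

P = 1/(1+e^{-1.5700}) = 0.8278
P(1−P) = 0.8278 × 0.1722 = 0.1426
I = P(1−P) = 0.14256

0.1426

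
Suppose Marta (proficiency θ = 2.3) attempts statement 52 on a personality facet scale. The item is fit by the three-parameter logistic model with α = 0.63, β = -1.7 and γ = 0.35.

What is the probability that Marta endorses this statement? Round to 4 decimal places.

P(θ) = γ + (1 − γ) · 1 / (1 + exp(−α(θ − β)))
Exponent: 0.63 × (2.3 − (-1.7)) = 2.5200
1/(1 + e^{-2.5200}) = 0.9255
P = 0.35 + 0.65 × 0.9255 = 0.9516

0.9516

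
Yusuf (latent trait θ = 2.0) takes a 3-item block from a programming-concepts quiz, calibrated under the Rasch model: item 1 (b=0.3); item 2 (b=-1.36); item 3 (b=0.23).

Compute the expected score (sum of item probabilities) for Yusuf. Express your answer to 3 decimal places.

P(θ) = 1 / (1 + exp(−(θ − b)))
P_1 = 1/(1+e^{-1.7000}) = 0.8455
P_2 = 1/(1+e^{-3.3600}) = 0.9664
P_3 = 1/(1+e^{-1.7700}) = 0.8545
E[score] = 0.8455 + 0.9664 + 0.8545 = 2.6664

2.666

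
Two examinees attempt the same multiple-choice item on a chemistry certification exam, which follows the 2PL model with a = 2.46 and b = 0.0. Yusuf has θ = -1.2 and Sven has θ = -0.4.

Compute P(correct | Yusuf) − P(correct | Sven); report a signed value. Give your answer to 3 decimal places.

P(θ) = 1 / (1 + exp(−a(θ − b)))
P(Yusuf) = 0.0496  [exponent -2.9520]
P(Sven) = 0.2721  [exponent -0.9840]
Difference = 0.0496 − 0.2721 = -0.2225

-0.222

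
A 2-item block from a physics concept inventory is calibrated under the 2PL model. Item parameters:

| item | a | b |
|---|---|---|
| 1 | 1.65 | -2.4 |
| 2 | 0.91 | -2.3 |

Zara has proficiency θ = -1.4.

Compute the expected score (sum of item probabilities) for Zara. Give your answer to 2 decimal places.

P(θ) = 1 / (1 + exp(−a(θ − b)))
P_1 = 1/(1+e^{-1.6500}) = 0.8389
P_2 = 1/(1+e^{-0.8190}) = 0.6940
E[score] = 0.8389 + 0.6940 = 1.5329

1.53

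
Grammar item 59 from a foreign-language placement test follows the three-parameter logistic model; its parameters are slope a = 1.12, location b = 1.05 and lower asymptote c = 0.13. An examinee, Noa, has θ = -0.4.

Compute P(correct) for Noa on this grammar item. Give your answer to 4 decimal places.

0.2732

P(θ) = c + (1 − c) · 1 / (1 + exp(−a(θ − b)))
Exponent: 1.12 × (-0.4 − 1.05) = -1.6240
1/(1 + e^{1.6240}) = 0.1647
P = 0.13 + 0.87 × 0.1647 = 0.2732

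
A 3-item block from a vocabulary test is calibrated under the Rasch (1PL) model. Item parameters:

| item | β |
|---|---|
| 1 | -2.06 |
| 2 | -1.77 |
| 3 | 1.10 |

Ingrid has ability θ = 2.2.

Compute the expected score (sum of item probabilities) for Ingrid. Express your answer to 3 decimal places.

2.718

P(θ) = 1 / (1 + exp(−(θ − β)))
P_1 = 1/(1+e^{-4.2600}) = 0.9861
P_2 = 1/(1+e^{-3.9700}) = 0.9815
P_3 = 1/(1+e^{-1.1000}) = 0.7503
E[score] = 0.9861 + 0.9815 + 0.7503 = 2.7178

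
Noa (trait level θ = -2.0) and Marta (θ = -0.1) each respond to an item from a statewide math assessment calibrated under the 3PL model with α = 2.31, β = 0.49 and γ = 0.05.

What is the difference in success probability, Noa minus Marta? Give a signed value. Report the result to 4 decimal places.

-0.1906

P(θ) = γ + (1 − γ) · 1 / (1 + exp(−α(θ − β)))
P(Noa) = 0.0530  [exponent -5.7519]
P(Marta) = 0.2436  [exponent -1.3629]
Difference = 0.0530 − 0.2436 = -0.1906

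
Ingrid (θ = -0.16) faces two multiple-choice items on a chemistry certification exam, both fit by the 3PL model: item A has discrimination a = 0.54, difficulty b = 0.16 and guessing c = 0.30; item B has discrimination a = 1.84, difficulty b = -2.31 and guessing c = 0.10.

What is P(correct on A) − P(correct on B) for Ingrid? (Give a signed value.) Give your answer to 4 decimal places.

-0.3633

P(θ) = c + (1 − c) · 1 / (1 + exp(−a(θ − b)))
P_A = 0.6198
P_B = 0.9831
P_A − P_B = -0.3633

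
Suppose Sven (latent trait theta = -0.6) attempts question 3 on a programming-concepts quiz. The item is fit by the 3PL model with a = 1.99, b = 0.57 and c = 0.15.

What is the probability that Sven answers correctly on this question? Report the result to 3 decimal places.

P(theta) = c + (1 − c) · 1 / (1 + exp(−a(theta − b)))
Exponent: 1.99 × (-0.6 − 0.57) = -2.3283
1/(1 + e^{2.3283}) = 0.0888
P = 0.15 + 0.85 × 0.0888 = 0.2255

0.225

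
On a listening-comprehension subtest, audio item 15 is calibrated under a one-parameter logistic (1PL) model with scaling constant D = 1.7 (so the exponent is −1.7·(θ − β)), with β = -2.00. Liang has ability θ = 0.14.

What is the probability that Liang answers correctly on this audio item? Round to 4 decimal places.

0.9744

P(θ) = 1 / (1 + exp(−D·(θ − β)))
Exponent: 1.7 × (0.14 − (-2.00)) = 3.6380
1/(1 + e^{-3.6380}) = 0.9744
P = 0.9744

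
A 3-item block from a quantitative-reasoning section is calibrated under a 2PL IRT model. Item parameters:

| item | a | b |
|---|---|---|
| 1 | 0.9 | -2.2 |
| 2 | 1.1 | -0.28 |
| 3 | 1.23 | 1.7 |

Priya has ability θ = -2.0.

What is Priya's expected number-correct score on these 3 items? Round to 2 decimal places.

P(θ) = 1 / (1 + exp(−a(θ − b)))
P_1 = 1/(1+e^{-0.1800}) = 0.5449
P_2 = 1/(1+e^{1.8920}) = 0.1310
P_3 = 1/(1+e^{4.5510}) = 0.0104
E[score] = 0.5449 + 0.1310 + 0.0104 = 0.6863

0.69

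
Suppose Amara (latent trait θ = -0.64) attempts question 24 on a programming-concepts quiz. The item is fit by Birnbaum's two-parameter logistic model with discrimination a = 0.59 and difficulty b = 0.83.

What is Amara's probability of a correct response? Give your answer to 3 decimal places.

0.296

P(θ) = 1 / (1 + exp(−a(θ − b)))
Exponent: 0.59 × (-0.64 − 0.83) = -0.8673
1/(1 + e^{0.8673}) = 0.2958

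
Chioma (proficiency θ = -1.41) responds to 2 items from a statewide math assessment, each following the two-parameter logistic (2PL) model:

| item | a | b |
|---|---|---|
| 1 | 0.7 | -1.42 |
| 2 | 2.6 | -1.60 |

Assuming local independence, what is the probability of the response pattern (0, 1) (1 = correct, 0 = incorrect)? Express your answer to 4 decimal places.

0.3094

P(θ) = 1 / (1 + exp(−a(θ − b)))
P_1 = 1/(1+e^{-0.0070}) = 0.5017
P_2 = 1/(1+e^{-0.4940}) = 0.6210
L = (1−P_1) × P_2 = 0.4983 × 0.6210 = 0.30944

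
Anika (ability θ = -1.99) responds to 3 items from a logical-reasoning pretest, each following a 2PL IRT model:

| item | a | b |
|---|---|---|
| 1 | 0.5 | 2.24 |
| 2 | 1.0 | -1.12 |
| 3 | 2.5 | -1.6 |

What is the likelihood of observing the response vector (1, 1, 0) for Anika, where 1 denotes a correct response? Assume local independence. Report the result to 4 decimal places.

P(θ) = 1 / (1 + exp(−a(θ − b)))
P_1 = 1/(1+e^{2.1150}) = 0.1076
P_2 = 1/(1+e^{0.8700}) = 0.2953
P_3 = 1/(1+e^{0.9750}) = 0.2739
L = P_1 × P_2 × (1−P_3) = 0.1076 × 0.2953 × 0.7261 = 0.02308

0.0231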